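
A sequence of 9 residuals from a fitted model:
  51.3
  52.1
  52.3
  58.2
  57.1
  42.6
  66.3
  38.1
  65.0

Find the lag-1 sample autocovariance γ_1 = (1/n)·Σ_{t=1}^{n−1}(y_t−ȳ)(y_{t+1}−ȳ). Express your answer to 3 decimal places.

Mean ȳ = (51.3 + 52.1 + 52.3 + 58.2 + 57.1 + 42.6 + 66.3 + 38.1 + 65.0)/9 = 53.6667
Σ_{t=1}^{8}(y_t−ȳ)(y_{t+1}−ȳ) = -535.6678
γ_1 = -535.6678 / 9 = -59.519

-59.519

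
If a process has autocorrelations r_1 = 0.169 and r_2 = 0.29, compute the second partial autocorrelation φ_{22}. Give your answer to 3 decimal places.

0.269

φ_{22} = (r_2 − r_1²) / (1 − r_1²)
r_1² = (0.169)² = 0.028561
Numerator = 0.29 − 0.0286 = 0.2614; denominator = 1 − 0.0286 = 0.9714
φ_{22} = 0.2614 / 0.9714 = 0.269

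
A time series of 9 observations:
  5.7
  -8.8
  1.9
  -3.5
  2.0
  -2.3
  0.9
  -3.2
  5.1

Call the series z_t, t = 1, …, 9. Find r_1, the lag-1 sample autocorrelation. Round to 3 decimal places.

Mean z̄ = (5.7 − 8.8 + 1.9 − 3.5 + 2.0 − 2.3 + 0.9 − 3.2 + 5.1)/9 = -0.2444
Numerator Σ_{t=1}^{8}(z_t−z̄)(z_{t+1}−z̄) = -109.6375
Denominator Σ(z_t−z̄)² = 171.6022
r_1 = -109.6375 / 171.6022 = -0.639

-0.639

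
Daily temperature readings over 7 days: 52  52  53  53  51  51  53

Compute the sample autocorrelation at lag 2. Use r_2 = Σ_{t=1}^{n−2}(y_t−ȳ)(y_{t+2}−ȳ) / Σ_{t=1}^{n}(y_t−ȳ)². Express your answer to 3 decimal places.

Mean ȳ = (52 + 52 + 53 + 53 + 51 + 51 + 53)/7 = 52.1429
Numerator Σ_{t=1}^{5}(y_t−ȳ)(y_{t+2}−ȳ) = -3.1837
Denominator Σ(y_t−ȳ)² = 4.8571
r_2 = -3.1837 / 4.8571 = -0.655

-0.655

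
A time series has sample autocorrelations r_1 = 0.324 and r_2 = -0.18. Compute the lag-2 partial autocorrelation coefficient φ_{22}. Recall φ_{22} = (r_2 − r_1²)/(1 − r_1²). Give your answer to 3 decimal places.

φ_{22} = (r_2 − r_1²) / (1 − r_1²)
r_1² = (0.324)² = 0.104976
Numerator = -0.18 − 0.1050 = -0.2850; denominator = 1 − 0.1050 = 0.8950
φ_{22} = -0.2850 / 0.8950 = -0.318

-0.318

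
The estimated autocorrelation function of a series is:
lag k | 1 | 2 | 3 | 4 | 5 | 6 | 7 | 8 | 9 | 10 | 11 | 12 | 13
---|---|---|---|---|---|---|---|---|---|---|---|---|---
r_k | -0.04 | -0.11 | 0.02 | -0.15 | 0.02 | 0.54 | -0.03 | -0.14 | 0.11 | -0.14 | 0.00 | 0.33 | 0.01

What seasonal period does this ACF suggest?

The largest autocorrelation is r_6 = 0.54, with a weaker echo at lag 12 (0.33); the remaining lags stay at or below 0.11.
The dominant spike at lag 6 indicates a seasonal period of 6.

6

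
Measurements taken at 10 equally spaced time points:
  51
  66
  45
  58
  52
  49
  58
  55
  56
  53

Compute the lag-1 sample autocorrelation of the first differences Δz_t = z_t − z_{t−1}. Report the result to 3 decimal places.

-0.721

First differences Δz: 15, -21, 13, -6, -3, 9, -3, 1, -3
Mean of differences = 0.2222
Numerator Σ(Δz_t−Δz̄)(Δz_{t+1}−Δz̄) = -705.8272
Denominator Σ(Δz_t−Δz̄)² = 979.5556
r_1(Δz) = -705.8272 / 979.5556 = -0.721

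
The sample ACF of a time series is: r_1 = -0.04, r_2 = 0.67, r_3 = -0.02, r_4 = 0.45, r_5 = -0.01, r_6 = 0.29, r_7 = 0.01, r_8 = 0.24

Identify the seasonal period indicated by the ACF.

2

The largest autocorrelation is r_2 = 0.67, with weaker echoes at lags 4 (0.45), 6 (0.29) and 8 (0.24); the remaining lags stay at or below 0.01.
The dominant spike at lag 2 indicates a seasonal period of 2.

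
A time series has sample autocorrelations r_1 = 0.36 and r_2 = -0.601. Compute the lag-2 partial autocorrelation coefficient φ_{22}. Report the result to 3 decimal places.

-0.839

φ_{22} = (r_2 − r_1²) / (1 − r_1²)
r_1² = (0.36)² = 0.1296
Numerator = -0.601 − 0.1296 = -0.7306; denominator = 1 − 0.1296 = 0.8704
φ_{22} = -0.7306 / 0.8704 = -0.839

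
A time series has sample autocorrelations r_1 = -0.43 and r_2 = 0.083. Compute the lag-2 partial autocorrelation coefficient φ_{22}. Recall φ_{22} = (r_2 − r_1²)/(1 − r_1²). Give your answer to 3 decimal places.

φ_{22} = (r_2 − r_1²) / (1 − r_1²)
r_1² = (-0.43)² = 0.1849
Numerator = 0.083 − 0.1849 = -0.1019; denominator = 1 − 0.1849 = 0.8151
φ_{22} = -0.1019 / 0.8151 = -0.125

-0.125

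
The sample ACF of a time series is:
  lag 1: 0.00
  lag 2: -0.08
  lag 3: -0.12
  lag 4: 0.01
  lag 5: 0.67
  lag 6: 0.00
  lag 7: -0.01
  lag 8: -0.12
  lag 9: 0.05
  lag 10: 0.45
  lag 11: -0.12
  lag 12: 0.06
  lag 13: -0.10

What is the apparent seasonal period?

5

The largest autocorrelation is r_5 = 0.67, with a weaker echo at lag 10 (0.45); the remaining lags stay at or below 0.06.
The dominant spike at lag 5 indicates a seasonal period of 5.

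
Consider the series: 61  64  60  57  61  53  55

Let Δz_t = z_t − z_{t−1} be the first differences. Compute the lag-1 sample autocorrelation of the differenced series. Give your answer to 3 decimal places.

First differences Δz: 3, -4, -3, 4, -8, 2
Mean of differences = -1.0000
Numerator Σ(Δz_t−Δz̄)(Δz_{t+1}−Δz̄) = -72.0000
Denominator Σ(Δz_t−Δz̄)² = 112.0000
r_1(Δz) = -72.0000 / 112.0000 = -0.643

-0.643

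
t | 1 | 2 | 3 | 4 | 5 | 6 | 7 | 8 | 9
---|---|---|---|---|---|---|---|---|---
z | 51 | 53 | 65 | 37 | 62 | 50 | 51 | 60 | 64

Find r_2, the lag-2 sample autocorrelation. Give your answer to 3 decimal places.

0.101

Mean z̄ = (51 + 53 + 65 + 37 + 62 + 50 + 51 + 60 + 64)/9 = 54.7778
Numerator Σ_{t=1}^{7}(z_t−z̄)(z_{t+2}−z̄) = 64.6790
Denominator Σ(z_t−z̄)² = 639.5556
r_2 = 64.6790 / 639.5556 = 0.101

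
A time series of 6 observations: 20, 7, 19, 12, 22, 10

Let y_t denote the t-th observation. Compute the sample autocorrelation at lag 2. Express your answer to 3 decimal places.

0.463

Mean ȳ = (20 + 7 + 19 + 12 + 22 + 10)/6 = 15.0000
Deviations from mean: 5.0000, -8.0000, 4.0000, -3.0000, 7.0000, -5.0000
Σ(y_t−ȳ)(y_{t+2}−ȳ) = (20.0000) + (24.0000) + (28.0000) + (15.0000) = 87.0000
Denominator Σ(y_t−ȳ)² = 188.0000
r_2 = 87.0000 / 188.0000 = 0.463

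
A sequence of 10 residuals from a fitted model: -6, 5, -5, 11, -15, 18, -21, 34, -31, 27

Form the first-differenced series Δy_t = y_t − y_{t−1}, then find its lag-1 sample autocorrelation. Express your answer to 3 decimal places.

First differences Δy: 11, -10, 16, -26, 33, -39, 55, -65, 58
Mean of differences = 3.6667
Numerator Σ(Δy_t−Δȳ)(Δy_{t+1}−Δȳ) = -12202.4444
Denominator Σ(Δy_t−Δȳ)² = 14256.0000
r_1(Δy) = -12202.4444 / 14256.0000 = -0.856

-0.856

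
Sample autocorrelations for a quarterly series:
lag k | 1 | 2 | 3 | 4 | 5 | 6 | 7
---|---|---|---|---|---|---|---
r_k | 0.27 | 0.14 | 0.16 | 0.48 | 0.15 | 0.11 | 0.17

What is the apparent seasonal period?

4

The largest autocorrelation is r_4 = 0.48; the remaining lags stay at or below 0.27. The elevated value at lag 1 (0.27), dropping to 0.14 at lag 2, reflects decaying short-term dependence rather than seasonality.
The dominant spike at lag 4 indicates a seasonal period of 4.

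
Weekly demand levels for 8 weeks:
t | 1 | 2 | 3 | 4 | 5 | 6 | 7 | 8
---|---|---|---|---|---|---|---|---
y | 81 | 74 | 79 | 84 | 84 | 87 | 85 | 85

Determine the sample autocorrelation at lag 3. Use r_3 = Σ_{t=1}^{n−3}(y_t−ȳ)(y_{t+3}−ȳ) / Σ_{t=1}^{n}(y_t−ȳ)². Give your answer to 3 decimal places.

Mean ȳ = (81 + 74 + 79 + 84 + 84 + 87 + 85 + 85)/8 = 82.3750
Deviations from mean: -1.3750, -8.3750, -3.3750, 1.6250, 1.6250, 4.6250, 2.6250, 2.6250
Numerator Σ_{t=1}^{5}(y_t−ȳ)(y_{t+3}−ȳ) = -22.9219
Denominator Σ(y_t−ȳ)² = 123.8750
r_3 = -22.9219 / 123.8750 = -0.185

-0.185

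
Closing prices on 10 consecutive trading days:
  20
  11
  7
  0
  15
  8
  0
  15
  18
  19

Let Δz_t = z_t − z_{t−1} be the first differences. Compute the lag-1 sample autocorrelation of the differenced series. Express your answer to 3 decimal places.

First differences Δz: -9, -4, -7, 15, -7, -8, 15, 3, 1
Mean of differences = -0.1111
Numerator Σ(Δz_t−Δz̄)(Δz_{t+1}−Δz̄) = -161.2346
Denominator Σ(Δz_t−Δz̄)² = 718.8889
r_1(Δz) = -161.2346 / 718.8889 = -0.224

-0.224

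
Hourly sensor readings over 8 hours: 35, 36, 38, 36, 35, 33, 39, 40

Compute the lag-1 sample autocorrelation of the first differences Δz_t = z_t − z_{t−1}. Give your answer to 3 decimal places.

-0.140

First differences Δz: 1, 2, -2, -1, -2, 6, 1
Mean of differences = 0.7143
Numerator Σ(Δz_t−Δz̄)(Δz_{t+1}−Δz̄) = -6.6531
Denominator Σ(Δz_t−Δz̄)² = 47.4286
r_1(Δz) = -6.6531 / 47.4286 = -0.140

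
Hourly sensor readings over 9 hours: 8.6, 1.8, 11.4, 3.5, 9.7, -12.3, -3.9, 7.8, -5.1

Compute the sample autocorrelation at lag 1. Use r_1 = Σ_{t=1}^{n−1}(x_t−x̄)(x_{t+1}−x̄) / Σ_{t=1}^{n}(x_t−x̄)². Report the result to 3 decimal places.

-0.156

Mean x̄ = (8.6 + 1.8 + 11.4 + 3.5 + 9.7 − 12.3 − 3.9 + 7.8 − 5.1)/9 = 2.3889
Numerator Σ_{t=1}^{8}(x_t−x̄)(x_{t+1}−x̄) = -80.3968
Denominator Σ(x_t−x̄)² = 515.4889
r_1 = -80.3968 / 515.4889 = -0.156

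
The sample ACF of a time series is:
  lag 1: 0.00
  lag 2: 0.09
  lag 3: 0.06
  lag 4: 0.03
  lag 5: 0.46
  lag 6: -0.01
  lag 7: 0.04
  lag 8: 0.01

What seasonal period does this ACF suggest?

5

The largest autocorrelation is r_5 = 0.46; the remaining lags stay at or below 0.09.
The dominant spike at lag 5 indicates a seasonal period of 5.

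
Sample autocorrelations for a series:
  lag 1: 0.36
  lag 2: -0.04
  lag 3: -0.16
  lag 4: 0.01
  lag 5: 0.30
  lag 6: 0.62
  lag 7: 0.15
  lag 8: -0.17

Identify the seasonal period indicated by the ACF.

6

The largest autocorrelation is r_6 = 0.62; the remaining lags stay at or below 0.36.
The dominant spike at lag 6 indicates a seasonal period of 6.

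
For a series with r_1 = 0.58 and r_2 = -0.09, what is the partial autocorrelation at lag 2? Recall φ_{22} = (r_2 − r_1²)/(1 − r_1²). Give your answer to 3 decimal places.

-0.643

φ_{22} = (r_2 − r_1²) / (1 − r_1²)
r_1² = (0.58)² = 0.3364
Numerator = -0.09 − 0.3364 = -0.4264; denominator = 1 − 0.3364 = 0.6636
φ_{22} = -0.4264 / 0.6636 = -0.643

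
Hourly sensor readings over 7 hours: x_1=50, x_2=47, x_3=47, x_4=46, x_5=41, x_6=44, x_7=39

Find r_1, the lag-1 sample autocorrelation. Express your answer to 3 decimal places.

0.253

Mean x̄ = (50 + 47 + 47 + 46 + 41 + 44 + 39)/7 = 44.8571
Σ(x_t−x̄)(x_{t+1}−x̄) = (11.0204) + (4.5918) + (2.4490) + (-4.4082) + (3.3061) + (5.0204) = 21.9796
Denominator Σ(x_t−x̄)² = 86.8571
r_1 = 21.9796 / 86.8571 = 0.253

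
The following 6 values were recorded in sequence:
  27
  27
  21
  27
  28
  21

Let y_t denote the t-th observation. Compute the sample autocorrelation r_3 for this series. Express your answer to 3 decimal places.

Mean ȳ = (27 + 27 + 21 + 27 + 28 + 21)/6 = 25.1667
Deviations from mean: 1.8333, 1.8333, -4.1667, 1.8333, 2.8333, -4.1667
Numerator Σ_{t=1}^{3}(y_t−ȳ)(y_{t+3}−ȳ) = 25.9167
Denominator Σ(y_t−ȳ)² = 52.8333
r_3 = 25.9167 / 52.8333 = 0.491

0.491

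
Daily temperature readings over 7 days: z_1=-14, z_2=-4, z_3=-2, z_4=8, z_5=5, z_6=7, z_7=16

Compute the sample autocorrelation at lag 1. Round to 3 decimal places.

0.345

Mean z̄ = (-14 − 4 − 2 + 8 + 5 + 7 + 16)/7 = 2.2857
Deviations from mean: -16.2857, -6.2857, -4.2857, 5.7143, 2.7143, 4.7143, 13.7143
Σ(z_t−z̄)(z_{t+1}−z̄) = (102.3673) + (26.9388) + (-24.4898) + (15.5102) + (12.7959) + (64.6531) = 197.7755
Denominator Σ(z_t−z̄)² = 573.4286
r_1 = 197.7755 / 573.4286 = 0.345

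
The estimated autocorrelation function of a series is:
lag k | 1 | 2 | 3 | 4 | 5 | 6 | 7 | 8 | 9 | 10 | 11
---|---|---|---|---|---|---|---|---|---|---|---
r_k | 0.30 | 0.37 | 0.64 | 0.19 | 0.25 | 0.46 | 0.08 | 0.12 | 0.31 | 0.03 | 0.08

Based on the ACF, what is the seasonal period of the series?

3

The largest autocorrelation is r_3 = 0.64, with a weaker echo at lag 6 (0.46); the remaining lags stay at or below 0.37.
The dominant spike at lag 3 indicates a seasonal period of 3.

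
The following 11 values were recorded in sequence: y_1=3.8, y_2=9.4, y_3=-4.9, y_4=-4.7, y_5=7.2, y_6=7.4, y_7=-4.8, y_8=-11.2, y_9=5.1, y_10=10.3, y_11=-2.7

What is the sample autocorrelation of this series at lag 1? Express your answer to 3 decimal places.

-0.005

Mean ȳ = (3.8 + 9.4 − 4.9 − 4.7 + 7.2 + 7.4 − 4.8 − 11.2 + 5.1 + 10.3 − 2.7)/11 = 1.3545
Numerator Σ_{t=1}^{10}(y_t−ȳ)(y_{t+1}−ȳ) = -2.5575
Denominator Σ(y_t−ȳ)² = 523.1873
r_1 = -2.5575 / 523.1873 = -0.005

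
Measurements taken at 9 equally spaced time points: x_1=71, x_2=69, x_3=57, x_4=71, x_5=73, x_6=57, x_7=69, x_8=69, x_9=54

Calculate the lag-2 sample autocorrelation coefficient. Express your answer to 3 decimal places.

-0.422

Mean x̄ = (71 + 69 + 57 + 71 + 73 + 57 + 69 + 69 + 54)/9 = 65.5556
Σ(x_t−x̄)(x_{t+2}−x̄) = (-46.5802) + (18.7531) + (-63.6914) + (-46.5802) + (25.6420) + (-29.4691) + (-39.8025) = -181.7284
Denominator Σ(x_t−x̄)² = 430.2222
r_2 = -181.7284 / 430.2222 = -0.422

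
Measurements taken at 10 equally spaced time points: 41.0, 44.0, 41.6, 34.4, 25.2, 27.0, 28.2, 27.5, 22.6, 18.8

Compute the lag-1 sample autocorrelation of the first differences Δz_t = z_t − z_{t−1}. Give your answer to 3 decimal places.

0.173

First differences Δz: 3.0, -2.4, -7.2, -9.2, 1.8, 1.2, -0.7, -4.9, -3.8
Mean of differences = -2.4667
Numerator Σ(Δz_t−Δz̄)(Δz_{t+1}−Δz̄) = 24.2589
Denominator Σ(Δz_t−Δz̄)² = 140.1000
r_1(Δz) = 24.2589 / 140.1000 = 0.173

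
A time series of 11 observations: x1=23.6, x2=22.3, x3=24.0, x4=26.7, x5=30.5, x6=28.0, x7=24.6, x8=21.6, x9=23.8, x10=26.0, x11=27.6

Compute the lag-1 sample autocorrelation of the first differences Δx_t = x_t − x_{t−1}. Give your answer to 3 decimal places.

First differences Δx: -1.3, 1.7, 2.7, 3.8, -2.5, -3.4, -3.0, 2.2, 2.2, 1.6
Mean of differences = 0.4000
Numerator Σ(Δx_t−Δx̄)(Δx_{t+1}−Δx̄) = 21.9600
Denominator Σ(Δx_t−Δx̄)² = 63.7600
r_1(Δx) = 21.9600 / 63.7600 = 0.344

0.344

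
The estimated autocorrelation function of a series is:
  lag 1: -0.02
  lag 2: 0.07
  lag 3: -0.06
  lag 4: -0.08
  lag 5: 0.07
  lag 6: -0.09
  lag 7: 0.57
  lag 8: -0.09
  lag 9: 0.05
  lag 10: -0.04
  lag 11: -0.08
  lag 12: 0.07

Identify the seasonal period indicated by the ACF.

The largest autocorrelation is r_7 = 0.57; the remaining lags stay at or below 0.07.
The dominant spike at lag 7 indicates a seasonal period of 7.

7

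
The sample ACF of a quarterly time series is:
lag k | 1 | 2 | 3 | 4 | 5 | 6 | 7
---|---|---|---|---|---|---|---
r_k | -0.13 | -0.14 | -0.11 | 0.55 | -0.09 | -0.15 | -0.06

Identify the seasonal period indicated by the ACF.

The largest autocorrelation is r_4 = 0.55; the remaining lags stay at or below -0.06.
The dominant spike at lag 4 indicates a seasonal period of 4.

4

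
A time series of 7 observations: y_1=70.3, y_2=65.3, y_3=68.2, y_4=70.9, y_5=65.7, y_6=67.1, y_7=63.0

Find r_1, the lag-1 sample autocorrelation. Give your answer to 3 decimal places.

-0.190

Mean ȳ = (70.3 + 65.3 + 68.2 + 70.9 + 65.7 + 67.1 + 63.0)/7 = 67.2143
Deviations from mean: 3.0857, -1.9143, 0.9857, 3.6857, -1.5143, -0.1143, -4.2143
Σ(y_t−ȳ)(y_{t+1}−ȳ) = (-5.9069) + (-1.8869) + (3.6331) + (-5.5812) + (0.1731) + (0.4816) = -9.0873
Denominator Σ(y_t−ȳ)² = 47.8086
r_1 = -9.0873 / 47.8086 = -0.190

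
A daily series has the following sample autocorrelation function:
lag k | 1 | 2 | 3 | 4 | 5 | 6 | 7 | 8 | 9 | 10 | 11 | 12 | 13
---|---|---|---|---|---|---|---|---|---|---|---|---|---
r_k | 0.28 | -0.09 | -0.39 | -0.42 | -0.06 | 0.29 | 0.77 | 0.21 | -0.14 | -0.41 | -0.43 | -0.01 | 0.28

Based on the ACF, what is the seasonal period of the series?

The largest autocorrelation is r_7 = 0.77; the remaining lags stay at or below 0.29.
The dominant spike at lag 7 indicates a seasonal period of 7.

7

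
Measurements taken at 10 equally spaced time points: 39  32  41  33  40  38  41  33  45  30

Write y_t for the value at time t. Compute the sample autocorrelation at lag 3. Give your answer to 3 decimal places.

Mean ȳ = (39 + 32 + 41 + 33 + 40 + 38 + 41 + 33 + 45 + 30)/10 = 37.2000
Numerator Σ_{t=1}^{7}(y_t−ȳ)(y_{t+3}−ȳ) = -67.9200
Denominator Σ(y_t−ȳ)² = 215.6000
r_3 = -67.9200 / 215.6000 = -0.315

-0.315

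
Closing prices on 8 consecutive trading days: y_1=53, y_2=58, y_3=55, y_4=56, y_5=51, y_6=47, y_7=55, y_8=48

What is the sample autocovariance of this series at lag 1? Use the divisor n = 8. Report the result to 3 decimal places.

0.061

Mean ȳ = (53 + 58 + 55 + 56 + 51 + 47 + 55 + 48)/8 = 52.8750
Deviations: 0.1250, 5.1250, 2.1250, 3.1250, -1.8750, -5.8750, 2.1250, -4.8750
Σ_{t=1}^{7}(y_t−ȳ)(y_{t+1}−ȳ) = 0.4844
γ_1 = 0.4844 / 8 = 0.061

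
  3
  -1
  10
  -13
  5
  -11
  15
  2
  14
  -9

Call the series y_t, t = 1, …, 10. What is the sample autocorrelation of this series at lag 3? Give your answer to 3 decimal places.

Mean ȳ = (3 − 1 + 10 − 13 + 5 − 11 + 15 + 2 + 14 − 9)/10 = 1.5000
Numerator Σ_{t=1}^{7}(y_t−ȳ)(y_{t+3}−ȳ) = -628.7500
Denominator Σ(y_t−ȳ)² = 908.5000
r_3 = -628.7500 / 908.5000 = -0.692

-0.692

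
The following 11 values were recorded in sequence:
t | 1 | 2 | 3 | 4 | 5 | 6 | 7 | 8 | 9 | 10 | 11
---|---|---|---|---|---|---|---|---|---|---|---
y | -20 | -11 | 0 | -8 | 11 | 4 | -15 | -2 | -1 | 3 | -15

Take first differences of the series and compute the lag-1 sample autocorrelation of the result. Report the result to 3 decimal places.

First differences Δy: 9, 11, -8, 19, -7, -19, 13, 1, 4, -18
Mean of differences = 0.5000
Numerator Σ(Δy_t−Δȳ)(Δy_{t+1}−Δȳ) = -450.2500
Denominator Σ(Δy_t−Δȳ)² = 1544.5000
r_1(Δy) = -450.2500 / 1544.5000 = -0.292

-0.292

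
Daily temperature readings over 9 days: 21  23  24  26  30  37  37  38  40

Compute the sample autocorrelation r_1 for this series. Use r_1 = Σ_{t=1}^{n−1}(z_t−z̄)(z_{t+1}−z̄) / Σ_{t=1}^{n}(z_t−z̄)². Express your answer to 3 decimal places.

Mean z̄ = (21 + 23 + 24 + 26 + 30 + 37 + 37 + 38 + 40)/9 = 30.6667
Numerator Σ_{t=1}^{8}(z_t−z̄)(z_{t+1}−z̄) = 310.2222
Denominator Σ(z_t−z̄)² = 440.0000
r_1 = 310.2222 / 440.0000 = 0.705

0.705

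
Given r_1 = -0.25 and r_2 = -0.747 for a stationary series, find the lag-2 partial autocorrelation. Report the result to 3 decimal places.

-0.863

φ_{22} = (r_2 − r_1²) / (1 − r_1²)
r_1² = (-0.25)² = 0.0625
Numerator = -0.747 − 0.0625 = -0.8095; denominator = 1 − 0.0625 = 0.9375
φ_{22} = -0.8095 / 0.9375 = -0.863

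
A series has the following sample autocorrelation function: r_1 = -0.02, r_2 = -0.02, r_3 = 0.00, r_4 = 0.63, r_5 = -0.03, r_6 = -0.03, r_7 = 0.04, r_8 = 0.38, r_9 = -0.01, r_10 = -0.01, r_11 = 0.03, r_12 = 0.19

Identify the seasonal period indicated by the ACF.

The largest autocorrelation is r_4 = 0.63, with weaker echoes at lags 8 (0.38) and 12 (0.19); the remaining lags stay at or below 0.04.
The dominant spike at lag 4 indicates a seasonal period of 4.

4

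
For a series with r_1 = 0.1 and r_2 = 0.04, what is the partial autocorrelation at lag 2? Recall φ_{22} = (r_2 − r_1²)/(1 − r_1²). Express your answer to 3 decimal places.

φ_{22} = (r_2 − r_1²) / (1 − r_1²)
r_1² = (0.1)² = 0.01
Numerator = 0.04 − 0.0100 = 0.0300; denominator = 1 − 0.0100 = 0.9900
φ_{22} = 0.0300 / 0.9900 = 0.030

0.030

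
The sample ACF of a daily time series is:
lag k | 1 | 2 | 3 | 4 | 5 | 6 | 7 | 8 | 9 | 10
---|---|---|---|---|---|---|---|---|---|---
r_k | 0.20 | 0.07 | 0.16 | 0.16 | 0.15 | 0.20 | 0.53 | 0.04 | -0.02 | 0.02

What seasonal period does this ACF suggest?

The largest autocorrelation is r_7 = 0.53; the remaining lags stay at or below 0.20. The elevated value at lag 1 (0.20), dropping to 0.07 at lag 2, reflects decaying short-term dependence rather than seasonality.
The dominant spike at lag 7 indicates a seasonal period of 7.

7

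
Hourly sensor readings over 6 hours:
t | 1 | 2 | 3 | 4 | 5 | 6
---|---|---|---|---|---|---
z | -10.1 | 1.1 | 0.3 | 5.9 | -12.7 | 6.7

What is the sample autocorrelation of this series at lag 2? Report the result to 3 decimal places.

Mean z̄ = (-10.1 + 1.1 + 0.3 + 5.9 − 12.7 + 6.7)/6 = -1.4667
Deviations from mean: -8.6333, 2.5667, 1.7667, 7.3667, -11.2333, 8.1667
Σ(z_t−z̄)(z_{t+2}−z̄) = (-15.2522) + (18.9078) + (-19.8456) + (60.1611) = 43.9711
Denominator Σ(z_t−z̄)² = 331.3933
r_2 = 43.9711 / 331.3933 = 0.133

0.133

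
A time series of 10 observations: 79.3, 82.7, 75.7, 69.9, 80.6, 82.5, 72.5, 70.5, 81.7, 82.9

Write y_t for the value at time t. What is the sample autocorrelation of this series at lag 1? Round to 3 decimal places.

Mean ȳ = (79.3 + 82.7 + 75.7 + 69.9 + 80.6 + 82.5 + 72.5 + 70.5 + 81.7 + 82.9)/10 = 77.8300
Numerator Σ_{t=1}^{9}(y_t−ȳ)(y_{t+1}−ȳ) = 10.0781
Denominator Σ(y_t−ȳ)² = 245.6010
r_1 = 10.0781 / 245.6010 = 0.041

0.041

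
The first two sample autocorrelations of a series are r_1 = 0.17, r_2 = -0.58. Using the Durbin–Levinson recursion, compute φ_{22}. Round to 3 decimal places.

-0.627

φ_{22} = (r_2 − r_1²) / (1 − r_1²)
r_1² = (0.17)² = 0.0289
Numerator = -0.58 − 0.0289 = -0.6089; denominator = 1 − 0.0289 = 0.9711
φ_{22} = -0.6089 / 0.9711 = -0.627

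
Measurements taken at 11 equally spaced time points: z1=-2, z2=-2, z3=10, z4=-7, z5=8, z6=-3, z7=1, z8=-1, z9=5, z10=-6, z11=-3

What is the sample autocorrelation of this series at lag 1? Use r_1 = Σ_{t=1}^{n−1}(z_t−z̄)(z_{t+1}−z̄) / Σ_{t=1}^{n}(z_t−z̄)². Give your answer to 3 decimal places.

-0.619

Mean z̄ = (-2 − 2 + 10 − 7 + 8 − 3 + 1 − 1 + 5 − 6 − 3)/11 = 0.0000
Numerator Σ_{t=1}^{10}(z_t−z̄)(z_{t+1}−z̄) = -187.0000
Denominator Σ(z_t−z̄)² = 302.0000
r_1 = -187.0000 / 302.0000 = -0.619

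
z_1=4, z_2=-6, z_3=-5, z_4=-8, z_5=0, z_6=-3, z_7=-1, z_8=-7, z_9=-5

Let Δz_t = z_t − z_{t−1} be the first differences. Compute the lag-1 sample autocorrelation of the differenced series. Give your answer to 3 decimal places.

First differences Δz: -10, 1, -3, 8, -3, 2, -6, 2
Mean of differences = -1.1250
Numerator Σ(Δz_t−Δz̄)(Δz_{t+1}−Δz̄) = -93.3906
Denominator Σ(Δz_t−Δz̄)² = 216.8750
r_1(Δz) = -93.3906 / 216.8750 = -0.431

-0.431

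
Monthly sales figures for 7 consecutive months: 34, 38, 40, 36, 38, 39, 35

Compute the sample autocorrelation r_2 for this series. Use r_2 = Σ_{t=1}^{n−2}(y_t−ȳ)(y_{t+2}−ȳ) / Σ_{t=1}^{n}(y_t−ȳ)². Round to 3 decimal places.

-0.397

Mean ȳ = (34 + 38 + 40 + 36 + 38 + 39 + 35)/7 = 37.1429
Deviations from mean: -3.1429, 0.8571, 2.8571, -1.1429, 0.8571, 1.8571, -2.1429
Numerator Σ_{t=1}^{5}(y_t−ȳ)(y_{t+2}−ȳ) = -11.4694
Denominator Σ(y_t−ȳ)² = 28.8571
r_2 = -11.4694 / 28.8571 = -0.397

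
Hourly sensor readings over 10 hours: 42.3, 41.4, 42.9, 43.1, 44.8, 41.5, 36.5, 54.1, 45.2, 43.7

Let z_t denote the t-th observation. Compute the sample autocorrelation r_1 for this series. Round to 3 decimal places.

Mean z̄ = (42.3 + 41.4 + 42.9 + 43.1 + 44.8 + 41.5 + 36.5 + 54.1 + 45.2 + 43.7)/10 = 43.5500
Numerator Σ_{t=1}^{9}(z_t−z̄)(z_{t+1}−z̄) = -41.0175
Denominator Σ(z_t−z̄)² = 176.3250
r_1 = -41.0175 / 176.3250 = -0.233

-0.233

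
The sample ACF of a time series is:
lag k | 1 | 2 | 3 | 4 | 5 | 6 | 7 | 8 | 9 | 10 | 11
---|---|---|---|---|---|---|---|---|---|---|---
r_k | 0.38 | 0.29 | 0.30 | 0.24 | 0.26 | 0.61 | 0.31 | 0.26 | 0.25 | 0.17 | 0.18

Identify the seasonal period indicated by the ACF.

The largest autocorrelation is r_6 = 0.61; the remaining lags stay at or below 0.38. The elevated value at lag 1 (0.38), dropping to 0.29 at lag 2, reflects decaying short-term dependence rather than seasonality.
The dominant spike at lag 6 indicates a seasonal period of 6.

6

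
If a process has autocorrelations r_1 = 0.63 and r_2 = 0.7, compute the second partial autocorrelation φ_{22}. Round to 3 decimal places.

0.503

φ_{22} = (r_2 − r_1²) / (1 − r_1²)
r_1² = (0.63)² = 0.3969
Numerator = 0.7 − 0.3969 = 0.3031; denominator = 1 − 0.3969 = 0.6031
φ_{22} = 0.3031 / 0.6031 = 0.503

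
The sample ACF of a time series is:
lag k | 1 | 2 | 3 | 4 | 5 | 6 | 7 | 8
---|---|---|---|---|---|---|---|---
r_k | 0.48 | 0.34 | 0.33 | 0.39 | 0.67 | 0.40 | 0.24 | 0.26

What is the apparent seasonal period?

5

The largest autocorrelation is r_5 = 0.67; the remaining lags stay at or below 0.48. The elevated value at lag 1 (0.48), dropping to 0.34 at lag 2, reflects decaying short-term dependence rather than seasonality.
The dominant spike at lag 5 indicates a seasonal period of 5.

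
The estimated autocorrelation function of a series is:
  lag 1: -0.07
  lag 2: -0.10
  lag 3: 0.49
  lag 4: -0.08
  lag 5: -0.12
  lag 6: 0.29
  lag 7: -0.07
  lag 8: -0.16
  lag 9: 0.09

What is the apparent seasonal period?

The largest autocorrelation is r_3 = 0.49, with a weaker echo at lag 6 (0.29); the remaining lags stay at or below 0.09.
The dominant spike at lag 3 indicates a seasonal period of 3.

3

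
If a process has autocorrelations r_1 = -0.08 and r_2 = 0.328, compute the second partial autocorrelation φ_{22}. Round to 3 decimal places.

0.324

φ_{22} = (r_2 − r_1²) / (1 − r_1²)
r_1² = (-0.08)² = 0.0064
Numerator = 0.328 − 0.0064 = 0.3216; denominator = 1 − 0.0064 = 0.9936
φ_{22} = 0.3216 / 0.9936 = 0.324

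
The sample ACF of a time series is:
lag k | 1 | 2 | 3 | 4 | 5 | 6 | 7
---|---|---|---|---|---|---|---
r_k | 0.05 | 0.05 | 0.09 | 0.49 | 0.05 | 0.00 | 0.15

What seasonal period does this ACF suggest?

The largest autocorrelation is r_4 = 0.49; the remaining lags stay at or below 0.15.
The dominant spike at lag 4 indicates a seasonal period of 4.

4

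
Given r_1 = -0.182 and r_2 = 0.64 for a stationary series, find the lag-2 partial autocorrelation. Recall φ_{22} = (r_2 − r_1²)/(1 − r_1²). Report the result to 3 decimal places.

φ_{22} = (r_2 − r_1²) / (1 − r_1²)
r_1² = (-0.182)² = 0.033124
Numerator = 0.64 − 0.0331 = 0.6069; denominator = 1 − 0.0331 = 0.9669
φ_{22} = 0.6069 / 0.9669 = 0.628

0.628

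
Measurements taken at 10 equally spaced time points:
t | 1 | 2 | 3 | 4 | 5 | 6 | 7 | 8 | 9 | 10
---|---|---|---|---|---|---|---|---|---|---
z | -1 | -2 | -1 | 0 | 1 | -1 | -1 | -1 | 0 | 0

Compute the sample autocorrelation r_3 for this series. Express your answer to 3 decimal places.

Mean z̄ = (-1 − 2 − 1 + 0 + 1 − 1 − 1 − 1 + 0 + 0)/10 = -0.6000
Σ(z_t−z̄)(z_{t+3}−z̄) = (-0.2400) + (-2.2400) + (0.1600) + (-0.2400) + (-0.6400) + (-0.2400) + (-0.2400) = -3.6800
Denominator Σ(z_t−z̄)² = 6.4000
r_3 = -3.6800 / 6.4000 = -0.575

-0.575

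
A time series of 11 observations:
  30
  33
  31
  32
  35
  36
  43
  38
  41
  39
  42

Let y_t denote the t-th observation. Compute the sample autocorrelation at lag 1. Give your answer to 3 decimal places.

0.539

Mean ȳ = (30 + 33 + 31 + 32 + 35 + 36 + 43 + 38 + 41 + 39 + 42)/11 = 36.3636
Numerator Σ_{t=1}^{10}(y_t−ȳ)(y_{t+1}−ȳ) = 112.4132
Denominator Σ(y_t−ȳ)² = 208.5455
r_1 = 112.4132 / 208.5455 = 0.539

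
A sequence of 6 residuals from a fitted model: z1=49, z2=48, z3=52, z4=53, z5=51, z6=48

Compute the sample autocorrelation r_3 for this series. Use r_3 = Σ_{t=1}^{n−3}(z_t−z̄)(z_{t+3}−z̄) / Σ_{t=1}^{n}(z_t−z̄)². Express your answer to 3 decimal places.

-0.398

Mean z̄ = (49 + 48 + 52 + 53 + 51 + 48)/6 = 50.1667
Deviations from mean: -1.1667, -2.1667, 1.8333, 2.8333, 0.8333, -2.1667
Numerator Σ_{t=1}^{3}(z_t−z̄)(z_{t+3}−z̄) = -9.0833
Denominator Σ(z_t−z̄)² = 22.8333
r_3 = -9.0833 / 22.8333 = -0.398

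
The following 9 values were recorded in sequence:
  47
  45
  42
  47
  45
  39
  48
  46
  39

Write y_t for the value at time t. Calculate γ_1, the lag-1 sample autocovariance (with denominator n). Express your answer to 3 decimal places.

Mean ȳ = (47 + 45 + 42 + 47 + 45 + 39 + 48 + 46 + 39)/9 = 44.2222
Σ_{t=1}^{8}(y_t−ȳ)(y_{t+1}−ȳ) = -29.9383
γ_1 = -29.9383 / 9 = -3.326

-3.326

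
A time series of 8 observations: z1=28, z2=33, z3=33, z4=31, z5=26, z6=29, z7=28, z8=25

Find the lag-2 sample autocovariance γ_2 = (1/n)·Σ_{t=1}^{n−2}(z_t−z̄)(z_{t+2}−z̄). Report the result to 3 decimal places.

-0.676

Mean z̄ = (28 + 33 + 33 + 31 + 26 + 29 + 28 + 25)/8 = 29.1250
Deviations: -1.1250, 3.8750, 3.8750, 1.8750, -3.1250, -0.1250, -1.1250, -4.1250
Σ_{t=1}^{6}(z_t−z̄)(z_{t+2}−z̄) = -5.4063
γ_2 = -5.4063 / 8 = -0.676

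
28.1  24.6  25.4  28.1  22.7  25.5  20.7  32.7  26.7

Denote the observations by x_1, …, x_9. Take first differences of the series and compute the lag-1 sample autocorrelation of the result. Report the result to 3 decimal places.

-0.662

First differences Δx: -3.5, 0.8, 2.7, -5.4, 2.8, -4.8, 12.0, -6.0
Mean of differences = -0.1750
Numerator Σ(Δx_t−Δx̄)(Δx_{t+1}−Δx̄) = -171.9931
Denominator Σ(Δx_t−Δx̄)² = 259.9750
r_1(Δx) = -171.9931 / 259.9750 = -0.662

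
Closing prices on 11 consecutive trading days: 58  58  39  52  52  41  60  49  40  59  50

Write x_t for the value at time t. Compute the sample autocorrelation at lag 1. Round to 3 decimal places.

Mean x̄ = (58 + 58 + 39 + 52 + 52 + 41 + 60 + 49 + 40 + 59 + 50)/11 = 50.7273
Numerator Σ_{t=1}^{10}(x_t−x̄)(x_{t+1}−x̄) = -240.5289
Denominator Σ(x_t−x̄)² = 614.1818
r_1 = -240.5289 / 614.1818 = -0.392

-0.392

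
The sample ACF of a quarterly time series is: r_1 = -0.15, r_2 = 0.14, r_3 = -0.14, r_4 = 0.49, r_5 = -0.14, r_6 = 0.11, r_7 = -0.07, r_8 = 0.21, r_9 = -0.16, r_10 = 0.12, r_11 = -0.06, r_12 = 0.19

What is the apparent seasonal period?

The largest autocorrelation is r_4 = 0.49, with weaker echoes at lags 8 (0.21) and 12 (0.19); the remaining lags stay at or below 0.14.
The dominant spike at lag 4 indicates a seasonal period of 4.

4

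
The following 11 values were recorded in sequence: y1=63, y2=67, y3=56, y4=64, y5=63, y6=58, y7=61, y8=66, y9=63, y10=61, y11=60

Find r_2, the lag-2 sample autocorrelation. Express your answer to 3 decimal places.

-0.321

Mean ȳ = (63 + 67 + 56 + 64 + 63 + 58 + 61 + 66 + 63 + 61 + 60)/11 = 62.0000
Numerator Σ_{t=1}^{9}(y_t−ȳ)(y_{t+2}−ȳ) = -34.0000
Denominator Σ(y_t−ȳ)² = 106.0000
r_2 = -34.0000 / 106.0000 = -0.321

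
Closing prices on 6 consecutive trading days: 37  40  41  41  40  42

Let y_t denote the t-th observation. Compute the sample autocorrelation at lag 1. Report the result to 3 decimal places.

0.043

Mean ȳ = (37 + 40 + 41 + 41 + 40 + 42)/6 = 40.1667
Deviations from mean: -3.1667, -0.1667, 0.8333, 0.8333, -0.1667, 1.8333
Numerator Σ_{t=1}^{5}(y_t−ȳ)(y_{t+1}−ȳ) = 0.6389
Denominator Σ(y_t−ȳ)² = 14.8333
r_1 = 0.6389 / 14.8333 = 0.043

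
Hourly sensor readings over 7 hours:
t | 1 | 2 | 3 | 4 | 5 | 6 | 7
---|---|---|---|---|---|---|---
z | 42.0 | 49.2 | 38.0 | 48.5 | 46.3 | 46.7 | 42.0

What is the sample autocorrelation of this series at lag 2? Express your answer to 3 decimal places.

Mean z̄ = (42.0 + 49.2 + 38.0 + 48.5 + 46.3 + 46.7 + 42.0)/7 = 44.6714
Deviations from mean: -2.6714, 4.5286, -6.6714, 3.8286, 1.6286, 2.0286, -2.6714
Numerator Σ_{t=1}^{5}(z_t−z̄)(z_{t+2}−z̄) = 27.7112
Denominator Σ(z_t−z̄)² = 100.7143
r_2 = 27.7112 / 100.7143 = 0.275

0.275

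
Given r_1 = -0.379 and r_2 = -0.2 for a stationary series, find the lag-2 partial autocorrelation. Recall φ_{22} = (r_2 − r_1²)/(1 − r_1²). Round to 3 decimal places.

-0.401

φ_{22} = (r_2 − r_1²) / (1 − r_1²)
r_1² = (-0.379)² = 0.143641
Numerator = -0.2 − 0.1436 = -0.3436; denominator = 1 − 0.1436 = 0.8564
φ_{22} = -0.3436 / 0.8564 = -0.401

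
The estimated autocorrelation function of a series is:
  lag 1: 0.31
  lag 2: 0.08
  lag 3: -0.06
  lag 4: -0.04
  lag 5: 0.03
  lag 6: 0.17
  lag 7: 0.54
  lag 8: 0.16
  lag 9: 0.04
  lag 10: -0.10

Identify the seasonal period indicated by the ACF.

The largest autocorrelation is r_7 = 0.54; the remaining lags stay at or below 0.31. The elevated value at lag 1 (0.31), dropping to 0.08 at lag 2, reflects decaying short-term dependence rather than seasonality.
The dominant spike at lag 7 indicates a seasonal period of 7.

7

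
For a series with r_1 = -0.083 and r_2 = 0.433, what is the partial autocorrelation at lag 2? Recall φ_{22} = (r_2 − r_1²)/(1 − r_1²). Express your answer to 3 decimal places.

φ_{22} = (r_2 − r_1²) / (1 − r_1²)
r_1² = (-0.083)² = 0.006889
Numerator = 0.433 − 0.0069 = 0.4261; denominator = 1 − 0.0069 = 0.9931
φ_{22} = 0.4261 / 0.9931 = 0.429

0.429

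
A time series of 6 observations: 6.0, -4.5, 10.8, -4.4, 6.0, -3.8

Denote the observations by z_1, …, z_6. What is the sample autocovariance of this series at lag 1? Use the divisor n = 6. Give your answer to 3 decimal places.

-31.409

Mean z̄ = (6.0 − 4.5 + 10.8 − 4.4 + 6.0 − 3.8)/6 = 1.6833
Deviations: 4.3167, -6.1833, 9.1167, -6.0833, 4.3167, -5.4833
Σ_{t=1}^{5}(z_t−z̄)(z_{t+1}−z̄) = -188.4519
γ_1 = -188.4519 / 6 = -31.409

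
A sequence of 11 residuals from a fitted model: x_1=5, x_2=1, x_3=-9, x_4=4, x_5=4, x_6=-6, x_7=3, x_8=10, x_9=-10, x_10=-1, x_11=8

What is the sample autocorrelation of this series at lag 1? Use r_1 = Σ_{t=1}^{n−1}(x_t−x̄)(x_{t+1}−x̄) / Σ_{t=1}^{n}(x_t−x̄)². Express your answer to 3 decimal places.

-0.298

Mean x̄ = (5 + 1 − 9 + 4 + 4 − 6 + 3 + 10 − 10 − 1 + 8)/11 = 0.8182
Numerator Σ_{t=1}^{10}(x_t−x̄)(x_{t+1}−x̄) = -131.3967
Denominator Σ(x_t−x̄)² = 441.6364
r_1 = -131.3967 / 441.6364 = -0.298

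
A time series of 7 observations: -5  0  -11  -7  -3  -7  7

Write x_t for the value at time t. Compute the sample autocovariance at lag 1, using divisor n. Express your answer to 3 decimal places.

Mean x̄ = (-5 + 0 − 11 − 7 − 3 − 7 + 7)/7 = -3.7143
Deviations: -1.2857, 3.7143, -7.2857, -3.2857, 0.7143, -3.2857, 10.7143
Σ_{t=1}^{6}(x_t−x̄)(x_{t+1}−x̄) = -47.7959
γ_1 = -47.7959 / 7 = -6.828

-6.828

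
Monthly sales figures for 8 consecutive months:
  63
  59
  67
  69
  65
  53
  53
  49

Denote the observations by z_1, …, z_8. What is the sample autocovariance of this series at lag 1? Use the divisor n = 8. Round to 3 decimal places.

23.805

Mean z̄ = (63 + 59 + 67 + 69 + 65 + 53 + 53 + 49)/8 = 59.7500
Deviations: 3.2500, -0.7500, 7.2500, 9.2500, 5.2500, -6.7500, -6.7500, -10.7500
Σ_{t=1}^{7}(z_t−z̄)(z_{t+1}−z̄) = 190.4375
γ_1 = 190.4375 / 8 = 23.805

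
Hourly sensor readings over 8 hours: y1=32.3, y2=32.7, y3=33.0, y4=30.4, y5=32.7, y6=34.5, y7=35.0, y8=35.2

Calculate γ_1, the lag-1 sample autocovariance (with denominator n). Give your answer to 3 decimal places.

Mean ȳ = (32.3 + 32.7 + 33.0 + 30.4 + 32.7 + 34.5 + 35.0 + 35.2)/8 = 33.2250
Σ_{t=1}^{7}(y_t−ȳ)(y_{t+1}−ȳ) = 7.8219
γ_1 = 7.8219 / 8 = 0.978

0.978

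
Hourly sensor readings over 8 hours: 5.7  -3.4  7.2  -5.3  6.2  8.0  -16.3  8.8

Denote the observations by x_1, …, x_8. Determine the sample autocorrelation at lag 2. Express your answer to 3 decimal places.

0.009

Mean x̄ = (5.7 − 3.4 + 7.2 − 5.3 + 6.2 + 8.0 − 16.3 + 8.8)/8 = 1.3625
Deviations from mean: 4.3375, -4.7625, 5.8375, -6.6625, 4.8375, 6.6375, -17.6625, 7.4375
Σ(x_t−x̄)(x_{t+2}−x̄) = (25.3202) + (31.7302) + (28.2389) + (-44.2223) + (-85.4423) + (49.3664) = 4.9909
Denominator Σ(x_t−x̄)² = 554.6988
r_2 = 4.9909 / 554.6988 = 0.009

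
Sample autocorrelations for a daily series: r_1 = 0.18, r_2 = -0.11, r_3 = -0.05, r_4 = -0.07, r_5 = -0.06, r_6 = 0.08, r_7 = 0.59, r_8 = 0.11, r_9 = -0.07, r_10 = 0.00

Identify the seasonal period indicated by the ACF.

The largest autocorrelation is r_7 = 0.59; the remaining lags stay at or below 0.18.
The dominant spike at lag 7 indicates a seasonal period of 7.

7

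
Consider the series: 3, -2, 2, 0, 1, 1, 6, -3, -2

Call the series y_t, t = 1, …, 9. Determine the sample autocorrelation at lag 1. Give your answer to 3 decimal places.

Mean ȳ = (3 − 2 + 2 + 0 + 1 + 1 + 6 − 3 − 2)/9 = 0.6667
Numerator Σ_{t=1}^{8}(y_t−ȳ)(y_{t+1}−ȳ) = -18.7778
Denominator Σ(y_t−ȳ)² = 64.0000
r_1 = -18.7778 / 64.0000 = -0.293

-0.293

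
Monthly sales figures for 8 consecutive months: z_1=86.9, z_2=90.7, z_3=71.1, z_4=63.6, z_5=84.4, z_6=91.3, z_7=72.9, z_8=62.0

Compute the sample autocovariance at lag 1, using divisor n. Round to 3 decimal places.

16.537

Mean z̄ = (86.9 + 90.7 + 71.1 + 63.6 + 84.4 + 91.3 + 72.9 + 62.0)/8 = 77.8625
Deviations: 9.0375, 12.8375, -6.7625, -14.2625, 6.5375, 13.4375, -4.9625, -15.8625
Σ_{t=1}^{7}(z_t−z̄)(z_{t+1}−z̄) = 132.2961
γ_1 = 132.2961 / 8 = 16.537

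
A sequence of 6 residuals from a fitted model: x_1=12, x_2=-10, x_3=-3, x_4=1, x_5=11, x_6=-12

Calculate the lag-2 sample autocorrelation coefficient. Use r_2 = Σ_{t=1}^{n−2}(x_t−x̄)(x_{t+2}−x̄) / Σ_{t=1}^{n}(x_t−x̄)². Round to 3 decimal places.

-0.176

Mean x̄ = (12 − 10 − 3 + 1 + 11 − 12)/6 = -0.1667
Deviations from mean: 12.1667, -9.8333, -2.8333, 1.1667, 11.1667, -11.8333
Σ(x_t−x̄)(x_{t+2}−x̄) = (-34.4722) + (-11.4722) + (-31.6389) + (-13.8056) = -91.3889
Denominator Σ(x_t−x̄)² = 518.8333
r_2 = -91.3889 / 518.8333 = -0.176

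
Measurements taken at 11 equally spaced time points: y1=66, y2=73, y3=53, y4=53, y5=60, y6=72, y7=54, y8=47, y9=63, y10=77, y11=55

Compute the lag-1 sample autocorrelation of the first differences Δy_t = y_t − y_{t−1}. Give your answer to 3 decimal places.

First differences Δy: 7, -20, 0, 7, 12, -18, -7, 16, 14, -22
Mean of differences = -1.1000
Numerator Σ(Δy_t−Δȳ)(Δy_{t+1}−Δȳ) = -338.8100
Denominator Σ(Δy_t−Δȳ)² = 1938.9000
r_1(Δy) = -338.8100 / 1938.9000 = -0.175

-0.175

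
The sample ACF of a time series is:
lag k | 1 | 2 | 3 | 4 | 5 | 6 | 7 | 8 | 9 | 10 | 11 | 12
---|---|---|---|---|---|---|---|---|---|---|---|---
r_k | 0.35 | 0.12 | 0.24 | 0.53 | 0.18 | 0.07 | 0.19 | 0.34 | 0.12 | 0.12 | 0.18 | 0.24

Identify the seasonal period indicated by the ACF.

4

The largest autocorrelation is r_4 = 0.53; the remaining lags stay at or below 0.35. The elevated value at lag 1 (0.35), dropping to 0.12 at lag 2, reflects decaying short-term dependence rather than seasonality.
The dominant spike at lag 4 indicates a seasonal period of 4.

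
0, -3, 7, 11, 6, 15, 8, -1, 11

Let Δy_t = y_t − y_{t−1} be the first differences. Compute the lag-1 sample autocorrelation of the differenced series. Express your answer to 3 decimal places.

-0.342

First differences Δy: -3, 10, 4, -5, 9, -7, -9, 12
Mean of differences = 1.3750
Numerator Σ(Δy_t−Δȳ)(Δy_{t+1}−Δȳ) = -167.6406
Denominator Σ(Δy_t−Δȳ)² = 489.8750
r_1(Δy) = -167.6406 / 489.8750 = -0.342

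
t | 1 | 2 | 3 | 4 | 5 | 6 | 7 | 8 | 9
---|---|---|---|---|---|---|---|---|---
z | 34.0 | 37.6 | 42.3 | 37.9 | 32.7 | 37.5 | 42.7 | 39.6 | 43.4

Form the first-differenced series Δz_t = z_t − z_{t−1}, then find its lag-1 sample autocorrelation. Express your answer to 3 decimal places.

-0.087

First differences Δz: 3.6, 4.7, -4.4, -5.2, 4.8, 5.2, -3.1, 3.8
Mean of differences = 1.1750
Numerator Σ(Δz_t−Δz̄)(Δz_{t+1}−Δz̄) = -12.5106
Denominator Σ(Δz_t−Δz̄)² = 144.5350
r_1(Δz) = -12.5106 / 144.5350 = -0.087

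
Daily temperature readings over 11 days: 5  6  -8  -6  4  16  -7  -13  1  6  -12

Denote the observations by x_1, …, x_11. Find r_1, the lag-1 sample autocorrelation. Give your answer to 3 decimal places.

-0.038

Mean x̄ = (5 + 6 − 8 − 6 + 4 + 16 − 7 − 13 + 1 + 6 − 12)/11 = -0.7273
Numerator Σ_{t=1}^{10}(x_t−x̄)(x_{t+1}−x̄) = -31.2562
Denominator Σ(x_t−x̄)² = 826.1818
r_1 = -31.2562 / 826.1818 = -0.038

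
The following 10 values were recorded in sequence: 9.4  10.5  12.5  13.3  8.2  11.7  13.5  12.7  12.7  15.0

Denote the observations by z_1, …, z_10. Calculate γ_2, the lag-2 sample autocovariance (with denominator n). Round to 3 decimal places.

-0.831

Mean z̄ = (9.4 + 10.5 + 12.5 + 13.3 + 8.2 + 11.7 + 13.5 + 12.7 + 12.7 + 15.0)/10 = 11.9500
Σ_{t=1}^{8}(z_t−z̄)(z_{t+2}−z̄) = -8.3100
γ_2 = -8.3100 / 10 = -0.831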